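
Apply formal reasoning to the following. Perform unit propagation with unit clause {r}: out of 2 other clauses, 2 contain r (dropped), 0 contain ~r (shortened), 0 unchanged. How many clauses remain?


Satisfied (removed): 2
Shortened (remain): 0
Unchanged (remain): 0
Remaining = 0 + 0 = 0

0


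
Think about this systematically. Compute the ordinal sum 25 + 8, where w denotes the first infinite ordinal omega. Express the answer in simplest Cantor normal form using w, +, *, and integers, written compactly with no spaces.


Compute 25 + 8.
Ordinal + is associative but NOT commutative; for finite n>0, n + w = w but w + n stays w+n.
Both operands finite; ordinal + agrees with natural +: 25 + 8 = 33.
Result = 33

33


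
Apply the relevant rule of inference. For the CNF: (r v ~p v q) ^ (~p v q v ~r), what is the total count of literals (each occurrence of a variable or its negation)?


Counting literals in each clause:
Clause 1: 3 literal(s)
Clause 2: 3 literal(s)
Total = 6

6


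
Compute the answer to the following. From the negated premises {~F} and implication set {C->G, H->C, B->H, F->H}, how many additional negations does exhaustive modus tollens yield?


Initial negated facts: {~F}
Apply modus tollens to closure:
  (no implication fires)
Final negated: {~F}
New negations: {(none)}
Count = 0

0


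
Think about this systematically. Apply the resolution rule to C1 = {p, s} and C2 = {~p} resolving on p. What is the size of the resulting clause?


Remove p from C1 and ~p from C2.
C1 remainder: {s}
C2 remainder: {}
Union (resolvent): {s}
Resolvent has 1 literal(s).

1


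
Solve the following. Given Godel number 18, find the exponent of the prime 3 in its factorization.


Factorize 18 by dividing by 3 repeatedly.
Division steps: 3 divides 18 exactly 2 time(s).
Exponent of 3 = 2

2


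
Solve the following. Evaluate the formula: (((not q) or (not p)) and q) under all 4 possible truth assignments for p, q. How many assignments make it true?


Check all 4 assignments:
p=0, q=0: 0
p=0, q=1: 1
p=1, q=0: 0
p=1, q=1: 0
Count of True = 1

1


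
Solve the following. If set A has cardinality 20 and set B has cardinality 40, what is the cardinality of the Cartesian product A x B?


The Cartesian product A x B contains all ordered pairs (a, b).
|A x B| = |A| * |B| = 20 * 40 = 800

800


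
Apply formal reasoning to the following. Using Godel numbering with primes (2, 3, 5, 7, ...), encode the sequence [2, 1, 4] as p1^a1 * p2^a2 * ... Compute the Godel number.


Encode each element as an exponent of the corresponding prime:
  2^2 = 4
  3^1 = 3
  5^4 = 625
Product = 4 * 3 * 625 = 7500

7500


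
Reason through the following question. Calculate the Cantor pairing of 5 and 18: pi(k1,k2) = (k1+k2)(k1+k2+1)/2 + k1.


k1 + k2 = 23
(k1+k2)(k1+k2+1)/2 = 23 * 24 / 2 = 276
pi = 276 + 5 = 281

281


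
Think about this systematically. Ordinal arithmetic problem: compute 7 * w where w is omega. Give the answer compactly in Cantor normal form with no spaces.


Compute 7 * w.
Ordinal * is associative and left-distributive over +, but NOT commutative; for finite n>1, n*w = w but w*n stays w*n.
For finite n>0, n * w = sup{n*k : k<w} = w. So 7 * w = w.
Result = w

w


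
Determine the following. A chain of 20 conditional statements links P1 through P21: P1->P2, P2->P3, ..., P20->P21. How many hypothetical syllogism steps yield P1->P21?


With 20 implications in a chain connecting 21 propositions:
P1->P2, P2->P3, ..., P20->P21
Steps needed = (number of implications) - 1 = 20 - 1 = 19

19


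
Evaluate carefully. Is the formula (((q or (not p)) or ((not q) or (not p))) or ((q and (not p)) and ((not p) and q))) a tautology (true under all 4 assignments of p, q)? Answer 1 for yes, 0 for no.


Check all 4 assignments:
p=0, q=0: 1
p=0, q=1: 1
p=1, q=0: 1
p=1, q=1: 1
Satisfying count = 4/4.
Tautology iff count = 4: yes.

1


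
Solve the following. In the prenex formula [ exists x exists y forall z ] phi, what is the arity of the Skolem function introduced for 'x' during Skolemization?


Quantifier prefix: exists x exists y forall z
'x' is existentially quantified at position 1.
No universal quantifiers precede it.
Skolem function arity = 0 (a Skolem constant)

0


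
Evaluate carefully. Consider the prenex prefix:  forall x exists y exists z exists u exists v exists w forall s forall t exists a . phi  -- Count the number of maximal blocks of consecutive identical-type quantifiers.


Quantifier-type sequence: A E E E E E A A E  (A=forall, E=exists)
Group into maximal same-type runs:
  Ax1 | Ex5 | Ax2 | Ex1
Number of blocks = 4

4


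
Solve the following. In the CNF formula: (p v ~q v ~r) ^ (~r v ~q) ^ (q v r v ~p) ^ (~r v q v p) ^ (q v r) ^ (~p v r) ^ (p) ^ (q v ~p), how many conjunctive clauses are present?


A CNF formula is a conjunction of clauses.
Clauses are separated by ^.
Counting the conjuncts: 8 clauses.

8


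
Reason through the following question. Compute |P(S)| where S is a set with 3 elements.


The power set of a set with n elements has 2^n elements.
|P(S)| = 2^3 = 8

8


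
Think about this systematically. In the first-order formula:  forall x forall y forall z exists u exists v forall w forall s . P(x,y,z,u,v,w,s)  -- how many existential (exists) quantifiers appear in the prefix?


Quantifier prefix: forall x forall y forall z exists u exists v forall w forall s
Mark each quantifier type:
  U U U E E U U
Universal count = 5, Existential count = 2
Asked for existential (exists) quantifiers: 2

2


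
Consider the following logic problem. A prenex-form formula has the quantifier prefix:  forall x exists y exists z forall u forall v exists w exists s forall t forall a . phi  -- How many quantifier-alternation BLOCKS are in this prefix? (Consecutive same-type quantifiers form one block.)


Quantifier-type sequence: A E E A A E E A A  (A=forall, E=exists)
Group into maximal same-type runs:
  Ax1 | Ex2 | Ax2 | Ex2 | Ax2
Number of blocks = 5

5


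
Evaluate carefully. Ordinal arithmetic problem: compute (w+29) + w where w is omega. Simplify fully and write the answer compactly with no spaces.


Compute (w+29) + w.
Ordinal + is associative but NOT commutative; for finite n>0, n + w = w but w + n stays w+n.
(w+29) + w = w + (29+w) = w + w = w*2 (the finite tail 29 is absorbed by the right w).
Result = w*2

w*2


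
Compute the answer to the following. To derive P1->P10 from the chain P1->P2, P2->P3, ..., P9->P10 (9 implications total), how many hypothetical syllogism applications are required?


With 9 implications in a chain connecting 10 propositions:
P1->P2, P2->P3, ..., P9->P10
Steps needed = (number of implications) - 1 = 9 - 1 = 8

8


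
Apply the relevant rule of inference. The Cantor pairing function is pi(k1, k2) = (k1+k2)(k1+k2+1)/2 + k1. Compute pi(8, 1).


k1 + k2 = 9
(k1+k2)(k1+k2+1)/2 = 9 * 10 / 2 = 45
pi = 45 + 8 = 53

53


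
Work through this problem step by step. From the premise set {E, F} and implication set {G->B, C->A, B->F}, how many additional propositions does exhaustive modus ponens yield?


Initial facts: {E, F}
Apply modus ponens to closure:
  (no implication fires)
Final known: {E, F}
New propositions: {(none)}
Count = 0

0


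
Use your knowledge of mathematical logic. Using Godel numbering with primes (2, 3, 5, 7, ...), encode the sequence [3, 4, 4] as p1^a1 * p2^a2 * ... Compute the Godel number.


Encode each element as an exponent of the corresponding prime:
  2^3 = 8
  3^4 = 81
  5^4 = 625
Product = 8 * 81 * 625 = 405000

405000


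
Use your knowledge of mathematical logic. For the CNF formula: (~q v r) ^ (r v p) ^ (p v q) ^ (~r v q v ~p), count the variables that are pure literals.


Check each variable for pure literal status:
p: mixed (not pure)
q: mixed (not pure)
r: mixed (not pure)
Pure literal count = 0

0


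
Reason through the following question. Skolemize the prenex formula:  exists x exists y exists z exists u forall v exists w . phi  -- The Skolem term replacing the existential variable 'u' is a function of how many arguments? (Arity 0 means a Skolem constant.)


Quantifier prefix: exists x exists y exists z exists u forall v exists w
'u' is existentially quantified at position 4.
No universal quantifiers precede it.
Skolem function arity = 0 (a Skolem constant)

0


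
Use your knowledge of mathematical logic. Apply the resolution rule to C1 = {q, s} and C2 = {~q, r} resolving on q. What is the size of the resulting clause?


Remove q from C1 and ~q from C2.
C1 remainder: {s}
C2 remainder: {r}
Union (resolvent): {r, s}
Resolvent has 2 literal(s).

2


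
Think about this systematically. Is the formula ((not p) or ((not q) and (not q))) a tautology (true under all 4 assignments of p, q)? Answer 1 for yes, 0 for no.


Check all 4 assignments:
p=0, q=0: 1
p=0, q=1: 1
p=1, q=0: 1
p=1, q=1: 0
Satisfying count = 3/4.
Tautology iff count = 4: no.

0


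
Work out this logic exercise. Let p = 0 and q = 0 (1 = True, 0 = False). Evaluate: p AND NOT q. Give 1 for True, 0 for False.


p = 0, q = 0
Operation: p AND NOT q
Evaluate: 0 AND NOT 0 = 0

0


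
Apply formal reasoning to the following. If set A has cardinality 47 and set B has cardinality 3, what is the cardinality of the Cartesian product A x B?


The Cartesian product A x B contains all ordered pairs (a, b).
|A x B| = |A| * |B| = 47 * 3 = 141

141


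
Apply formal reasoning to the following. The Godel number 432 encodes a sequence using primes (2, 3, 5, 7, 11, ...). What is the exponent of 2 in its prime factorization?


Factorize 432 by dividing by 2 repeatedly.
Division steps: 2 divides 432 exactly 4 time(s).
Exponent of 2 = 4

4


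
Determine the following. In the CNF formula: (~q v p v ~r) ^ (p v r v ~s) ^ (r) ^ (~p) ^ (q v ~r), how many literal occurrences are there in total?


Counting literals in each clause:
Clause 1: 3 literal(s)
Clause 2: 3 literal(s)
Clause 3: 1 literal(s)
Clause 4: 1 literal(s)
Clause 5: 2 literal(s)
Total = 10

10


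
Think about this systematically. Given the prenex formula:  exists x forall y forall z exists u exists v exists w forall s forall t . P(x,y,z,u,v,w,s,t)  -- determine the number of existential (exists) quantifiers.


Quantifier prefix: exists x forall y forall z exists u exists v exists w forall s forall t
Mark each quantifier type:
  E U U E E E U U
Universal count = 4, Existential count = 4
Asked for existential (exists) quantifiers: 4

4


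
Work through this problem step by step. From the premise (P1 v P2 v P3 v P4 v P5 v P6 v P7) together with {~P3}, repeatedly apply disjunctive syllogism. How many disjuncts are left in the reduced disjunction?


Original disjuncts (7): P1, P2, P3, P4, P5, P6, P7
Negated (eliminate): ~P3
Remaining disjuncts: P1, P2, P4, P5, P6, P7
Count = 7 - 1 = 6

6


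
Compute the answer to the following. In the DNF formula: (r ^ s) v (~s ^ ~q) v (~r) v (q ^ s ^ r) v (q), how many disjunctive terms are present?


A DNF formula is a disjunction of terms (conjunctions).
Terms are separated by v.
Counting the disjuncts: 5 terms.

5


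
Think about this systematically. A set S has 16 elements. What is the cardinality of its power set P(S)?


The power set of a set with n elements has 2^n elements.
|P(S)| = 2^16 = 65536

65536


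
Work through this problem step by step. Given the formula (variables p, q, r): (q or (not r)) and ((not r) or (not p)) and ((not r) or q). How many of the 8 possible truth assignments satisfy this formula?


Evaluate all 8 assignments for p, q, r:
p=0, q=0, r=0: 1
p=0, q=0, r=1: 0
p=0, q=1, r=0: 1
p=0, q=1, r=1: 1
p=1, q=0, r=0: 1
p=1, q=0, r=1: 0
p=1, q=1, r=0: 1
p=1, q=1, r=1: 0
Satisfying count = 5

5


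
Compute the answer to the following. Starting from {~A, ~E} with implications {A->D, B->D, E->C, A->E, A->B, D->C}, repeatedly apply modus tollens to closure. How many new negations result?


Initial negated facts: {~A, ~E}
Apply modus tollens to closure:
  (no implication fires)
Final negated: {~A, ~E}
New negations: {(none)}
Count = 0

0


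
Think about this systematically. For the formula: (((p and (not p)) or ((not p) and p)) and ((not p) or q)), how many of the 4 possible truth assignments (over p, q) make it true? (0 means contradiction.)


Check all 4 assignments:
p=0, q=0: 0
p=0, q=1: 0
p=1, q=0: 0
p=1, q=1: 0
Count of True = 0

0


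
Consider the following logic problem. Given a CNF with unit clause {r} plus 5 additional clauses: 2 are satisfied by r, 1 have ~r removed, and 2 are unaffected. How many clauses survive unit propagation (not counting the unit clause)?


Satisfied (removed): 2
Shortened (remain): 1
Unchanged (remain): 2
Remaining = 1 + 2 = 3

3


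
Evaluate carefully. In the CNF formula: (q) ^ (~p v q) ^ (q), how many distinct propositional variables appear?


Identify each variable that appears in the formula.
Variables found: p, q
Count = 2

2


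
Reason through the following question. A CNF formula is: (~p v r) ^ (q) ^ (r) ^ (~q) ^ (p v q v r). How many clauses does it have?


A CNF formula is a conjunction of clauses.
Clauses are separated by ^.
Counting the conjuncts: 5 clauses.

5


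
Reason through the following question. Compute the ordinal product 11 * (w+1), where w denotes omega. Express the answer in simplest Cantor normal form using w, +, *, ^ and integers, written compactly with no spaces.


Compute 11 * (w+1).
Ordinal * is associative and left-distributive over +, but NOT commutative; for finite n>1, n*w = w but w*n stays w*n.
By left-distributivity: 11 * (w+1) = 11*w + 11*1 = w + 11 = w+11.
Result = w+11

w+11


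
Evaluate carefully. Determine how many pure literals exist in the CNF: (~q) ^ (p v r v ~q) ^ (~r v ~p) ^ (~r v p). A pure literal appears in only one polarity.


Check each variable for pure literal status:
p: mixed (not pure)
q: pure negative
r: mixed (not pure)
Pure literal count = 1

1


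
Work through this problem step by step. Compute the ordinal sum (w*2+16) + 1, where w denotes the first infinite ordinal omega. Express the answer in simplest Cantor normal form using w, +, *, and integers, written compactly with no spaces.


Compute (w*2+16) + 1.
Ordinal + is associative but NOT commutative; for finite n>0, n + w = w but w + n stays w+n.
By associativity: (w*2+16) + 1 = w*2 + (16+1) = w*2+17.
Result = w*2+17

w*2+17


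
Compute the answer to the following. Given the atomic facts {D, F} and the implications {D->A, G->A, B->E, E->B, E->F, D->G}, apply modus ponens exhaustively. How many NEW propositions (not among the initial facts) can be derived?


Initial facts: {D, F}
Apply modus ponens to closure:
  D and D->A  =>  A
  D and D->G  =>  G
Final known: {A, D, F, G}
New propositions: {A, G}
Count = 2

2


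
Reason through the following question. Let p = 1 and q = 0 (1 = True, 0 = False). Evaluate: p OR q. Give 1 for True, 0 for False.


p = 1, q = 0
Operation: p OR q
Evaluate: 1 OR 0 = 1

1


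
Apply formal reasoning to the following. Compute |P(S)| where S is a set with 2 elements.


The power set of a set with n elements has 2^n elements.
|P(S)| = 2^2 = 4

4


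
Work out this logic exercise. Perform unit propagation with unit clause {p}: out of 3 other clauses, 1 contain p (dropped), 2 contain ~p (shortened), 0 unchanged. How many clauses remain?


Satisfied (removed): 1
Shortened (remain): 2
Unchanged (remain): 0
Remaining = 2 + 0 = 2

2


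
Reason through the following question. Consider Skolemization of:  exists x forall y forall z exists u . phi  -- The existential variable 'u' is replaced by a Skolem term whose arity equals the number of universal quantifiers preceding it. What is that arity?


Quantifier prefix: exists x forall y forall z exists u
'u' is existentially quantified at position 4.
Universal variables preceding it: y, z
Skolem function arity = 2

2


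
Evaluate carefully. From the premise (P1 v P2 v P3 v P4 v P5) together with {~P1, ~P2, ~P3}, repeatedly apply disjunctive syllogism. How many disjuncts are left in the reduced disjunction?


Original disjuncts (5): P1, P2, P3, P4, P5
Negated (eliminate): ~P1, ~P2, ~P3
Remaining disjuncts: P4, P5
Count = 5 - 3 = 2

2


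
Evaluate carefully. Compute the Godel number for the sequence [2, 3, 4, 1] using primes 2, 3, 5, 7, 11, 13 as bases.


Encode each element as an exponent of the corresponding prime:
  2^2 = 4
  3^3 = 27
  5^4 = 625
  7^1 = 7
Product = 4 * 27 * 625 * 7 = 472500

472500


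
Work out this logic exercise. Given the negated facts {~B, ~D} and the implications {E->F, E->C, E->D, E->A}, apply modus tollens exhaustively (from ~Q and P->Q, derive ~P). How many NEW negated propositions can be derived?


Initial negated facts: {~B, ~D}
Apply modus tollens to closure:
  ~D and E->D  =>  ~E
Final negated: {~B, ~D, ~E}
New negations: {~E}
Count = 1

1


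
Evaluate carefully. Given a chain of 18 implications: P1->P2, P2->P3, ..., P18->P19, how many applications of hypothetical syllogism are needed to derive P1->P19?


With 18 implications in a chain connecting 19 propositions:
P1->P2, P2->P3, ..., P18->P19
Steps needed = (number of implications) - 1 = 18 - 1 = 17

17


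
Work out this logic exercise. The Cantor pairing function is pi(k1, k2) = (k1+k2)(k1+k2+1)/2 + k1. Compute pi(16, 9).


k1 + k2 = 25
(k1+k2)(k1+k2+1)/2 = 25 * 26 / 2 = 325
pi = 325 + 16 = 341

341


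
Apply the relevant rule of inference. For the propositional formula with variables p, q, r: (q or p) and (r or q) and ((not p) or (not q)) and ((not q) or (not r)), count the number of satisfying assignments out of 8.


Evaluate all 8 assignments for p, q, r:
p=0, q=0, r=0: 0
p=0, q=0, r=1: 0
p=0, q=1, r=0: 1
p=0, q=1, r=1: 0
p=1, q=0, r=0: 0
p=1, q=0, r=1: 1
p=1, q=1, r=0: 0
p=1, q=1, r=1: 0
Satisfying count = 2

2


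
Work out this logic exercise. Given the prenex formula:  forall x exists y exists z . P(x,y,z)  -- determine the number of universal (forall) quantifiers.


Quantifier prefix: forall x exists y exists z
Mark each quantifier type:
  U E E
Universal count = 1, Existential count = 2
Asked for universal (forall) quantifiers: 1

1


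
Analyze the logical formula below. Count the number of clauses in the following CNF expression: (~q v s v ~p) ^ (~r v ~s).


A CNF formula is a conjunction of clauses.
Clauses are separated by ^.
Counting the conjuncts: 2 clauses.

2


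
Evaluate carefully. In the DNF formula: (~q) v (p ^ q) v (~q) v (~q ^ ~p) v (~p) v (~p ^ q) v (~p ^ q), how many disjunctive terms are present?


A DNF formula is a disjunction of terms (conjunctions).
Terms are separated by v.
Counting the disjuncts: 7 terms.

7


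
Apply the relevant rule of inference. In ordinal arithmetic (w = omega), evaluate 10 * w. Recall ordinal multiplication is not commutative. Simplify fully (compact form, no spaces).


Compute 10 * w.
Ordinal * is associative and left-distributive over +, but NOT commutative; for finite n>1, n*w = w but w*n stays w*n.
For finite n>0, n * w = sup{n*k : k<w} = w. So 10 * w = w.
Result = w

w


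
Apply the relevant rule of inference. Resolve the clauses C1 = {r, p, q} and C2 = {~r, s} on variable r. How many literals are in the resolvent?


Remove r from C1 and ~r from C2.
C1 remainder: {p, q}
C2 remainder: {s}
Union (resolvent): {p, q, s}
Resolvent has 3 literal(s).

3


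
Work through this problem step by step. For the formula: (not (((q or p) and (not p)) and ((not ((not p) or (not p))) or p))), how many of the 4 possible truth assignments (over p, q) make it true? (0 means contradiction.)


Check all 4 assignments:
p=0, q=0: 1
p=0, q=1: 1
p=1, q=0: 1
p=1, q=1: 1
Count of True = 4

4


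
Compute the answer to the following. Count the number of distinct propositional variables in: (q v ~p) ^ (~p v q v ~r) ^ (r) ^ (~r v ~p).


Identify each variable that appears in the formula.
Variables found: p, q, r
Count = 3

3


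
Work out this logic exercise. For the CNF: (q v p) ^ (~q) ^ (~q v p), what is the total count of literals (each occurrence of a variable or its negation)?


Counting literals in each clause:
Clause 1: 2 literal(s)
Clause 2: 1 literal(s)
Clause 3: 2 literal(s)
Total = 5

5


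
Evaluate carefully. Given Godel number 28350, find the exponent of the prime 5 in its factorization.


Factorize 28350 by dividing by 5 repeatedly.
Division steps: 5 divides 28350 exactly 2 time(s).
Exponent of 5 = 2

2


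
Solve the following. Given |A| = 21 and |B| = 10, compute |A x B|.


The Cartesian product A x B contains all ordered pairs (a, b).
|A x B| = |A| * |B| = 21 * 10 = 210

210


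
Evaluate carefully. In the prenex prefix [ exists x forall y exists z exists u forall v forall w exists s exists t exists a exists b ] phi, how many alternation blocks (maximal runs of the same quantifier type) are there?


Quantifier-type sequence: E A E E A A E E E E  (A=forall, E=exists)
Group into maximal same-type runs:
  Ex1 | Ax1 | Ex2 | Ax2 | Ex4
Number of blocks = 5

5


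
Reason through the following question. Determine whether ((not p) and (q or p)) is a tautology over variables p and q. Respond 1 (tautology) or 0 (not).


Check all 4 assignments:
p=0, q=0: 0
p=0, q=1: 1
p=1, q=0: 0
p=1, q=1: 0
Satisfying count = 1/4.
Tautology iff count = 4: no.

0


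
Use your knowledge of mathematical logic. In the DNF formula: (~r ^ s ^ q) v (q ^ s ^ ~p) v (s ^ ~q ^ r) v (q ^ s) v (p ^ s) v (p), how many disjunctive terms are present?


A DNF formula is a disjunction of terms (conjunctions).
Terms are separated by v.
Counting the disjuncts: 6 terms.

6


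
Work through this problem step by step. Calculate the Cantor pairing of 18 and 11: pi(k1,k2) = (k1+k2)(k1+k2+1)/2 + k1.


k1 + k2 = 29
(k1+k2)(k1+k2+1)/2 = 29 * 30 / 2 = 435
pi = 435 + 18 = 453

453


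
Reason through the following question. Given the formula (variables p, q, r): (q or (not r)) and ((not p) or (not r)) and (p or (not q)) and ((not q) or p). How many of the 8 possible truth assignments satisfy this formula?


Evaluate all 8 assignments for p, q, r:
p=0, q=0, r=0: 1
p=0, q=0, r=1: 0
p=0, q=1, r=0: 0
p=0, q=1, r=1: 0
p=1, q=0, r=0: 1
p=1, q=0, r=1: 0
p=1, q=1, r=0: 1
p=1, q=1, r=1: 0
Satisfying count = 3

3


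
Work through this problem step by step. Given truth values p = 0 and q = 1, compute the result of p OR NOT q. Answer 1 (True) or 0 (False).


p = 0, q = 1
Operation: p OR NOT q
Evaluate: 0 OR NOT 1 = 0

0


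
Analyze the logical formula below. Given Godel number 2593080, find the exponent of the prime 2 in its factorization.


Factorize 2593080 by dividing by 2 repeatedly.
Division steps: 2 divides 2593080 exactly 3 time(s).
Exponent of 2 = 3

3


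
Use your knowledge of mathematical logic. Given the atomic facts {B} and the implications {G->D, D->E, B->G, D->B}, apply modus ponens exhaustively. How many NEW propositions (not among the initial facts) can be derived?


Initial facts: {B}
Apply modus ponens to closure:
  B and B->G  =>  G
  G and G->D  =>  D
  D and D->E  =>  E
Final known: {B, D, E, G}
New propositions: {D, E, G}
Count = 3

3


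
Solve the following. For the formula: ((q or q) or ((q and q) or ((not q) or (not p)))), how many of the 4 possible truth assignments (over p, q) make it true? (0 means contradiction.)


Check all 4 assignments:
p=0, q=0: 1
p=0, q=1: 1
p=1, q=0: 1
p=1, q=1: 1
Count of True = 4

4


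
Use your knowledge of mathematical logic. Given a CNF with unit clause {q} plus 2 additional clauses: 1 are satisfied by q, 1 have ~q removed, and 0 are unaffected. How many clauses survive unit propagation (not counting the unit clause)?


Satisfied (removed): 1
Shortened (remain): 1
Unchanged (remain): 0
Remaining = 1 + 0 = 1

1


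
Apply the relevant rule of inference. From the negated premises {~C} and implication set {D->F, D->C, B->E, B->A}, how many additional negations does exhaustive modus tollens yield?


Initial negated facts: {~C}
Apply modus tollens to closure:
  ~C and D->C  =>  ~D
Final negated: {~C, ~D}
New negations: {~D}
Count = 1

1


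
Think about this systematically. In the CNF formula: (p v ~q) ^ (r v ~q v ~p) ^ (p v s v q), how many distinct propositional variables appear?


Identify each variable that appears in the formula.
Variables found: p, q, r, s
Count = 4

4


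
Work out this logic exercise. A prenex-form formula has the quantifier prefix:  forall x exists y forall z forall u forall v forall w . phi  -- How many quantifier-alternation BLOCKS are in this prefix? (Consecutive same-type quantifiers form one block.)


Quantifier-type sequence: A E A A A A  (A=forall, E=exists)
Group into maximal same-type runs:
  Ax1 | Ex1 | Ax4
Number of blocks = 3

3


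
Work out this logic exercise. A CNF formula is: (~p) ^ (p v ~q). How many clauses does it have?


A CNF formula is a conjunction of clauses.
Clauses are separated by ^.
Counting the conjuncts: 2 clauses.

2


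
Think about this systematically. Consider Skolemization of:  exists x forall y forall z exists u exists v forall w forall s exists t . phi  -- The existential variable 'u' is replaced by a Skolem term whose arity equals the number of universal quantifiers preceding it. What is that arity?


Quantifier prefix: exists x forall y forall z exists u exists v forall w forall s exists t
'u' is existentially quantified at position 4.
Universal variables preceding it: y, z
Skolem function arity = 2

2


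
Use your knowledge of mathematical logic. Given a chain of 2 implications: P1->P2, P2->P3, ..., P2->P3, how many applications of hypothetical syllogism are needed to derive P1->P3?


With 2 implications in a chain connecting 3 propositions:
P1->P2, P2->P3, ..., P2->P3
Steps needed = (number of implications) - 1 = 2 - 1 = 1

1


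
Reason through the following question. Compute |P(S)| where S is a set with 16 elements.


The power set of a set with n elements has 2^n elements.
|P(S)| = 2^16 = 65536

65536


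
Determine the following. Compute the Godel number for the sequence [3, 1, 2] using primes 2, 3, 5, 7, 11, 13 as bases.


Encode each element as an exponent of the corresponding prime:
  2^3 = 8
  3^1 = 3
  5^2 = 25
Product = 8 * 3 * 25 = 600

600


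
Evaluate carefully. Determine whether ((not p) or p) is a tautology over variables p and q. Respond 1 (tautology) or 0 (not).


Check all 4 assignments:
p=0, q=0: 1
p=0, q=1: 1
p=1, q=0: 1
p=1, q=1: 1
Satisfying count = 4/4.
Tautology iff count = 4: yes.

1


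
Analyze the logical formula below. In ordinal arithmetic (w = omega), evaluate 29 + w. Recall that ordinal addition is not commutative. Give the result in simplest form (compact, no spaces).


Compute 29 + w.
Ordinal + is associative but NOT commutative; for finite n>0, n + w = w but w + n stays w+n.
Any finite left addend is absorbed by w on the right: 29 + w = w.
Result = w

w


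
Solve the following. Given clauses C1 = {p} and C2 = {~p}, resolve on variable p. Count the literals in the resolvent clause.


Remove p from C1 and ~p from C2.
C1 remainder: {}
C2 remainder: {}
Union (resolvent): {} (empty clause)
Resolvent has 0 literal(s).

0


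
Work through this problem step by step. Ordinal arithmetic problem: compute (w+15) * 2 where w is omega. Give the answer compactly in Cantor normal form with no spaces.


Compute (w+15) * 2.
Ordinal * is associative and left-distributive over +, but NOT commutative; for finite n>1, n*w = w but w*n stays w*n.
(w+15) * 2 = (w+15) repeated 2 times. Each intermediate +15 is absorbed by the following w; only the last survives: w*2+15.
Result = w*2+15

w*2+15


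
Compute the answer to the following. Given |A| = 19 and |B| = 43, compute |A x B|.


The Cartesian product A x B contains all ordered pairs (a, b).
|A x B| = |A| * |B| = 19 * 43 = 817

817


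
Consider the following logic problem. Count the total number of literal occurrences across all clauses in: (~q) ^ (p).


Counting literals in each clause:
Clause 1: 1 literal(s)
Clause 2: 1 literal(s)
Total = 2

2


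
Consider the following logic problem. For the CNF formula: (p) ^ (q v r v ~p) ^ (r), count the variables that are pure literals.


Check each variable for pure literal status:
p: mixed (not pure)
q: pure positive
r: pure positive
Pure literal count = 2

2


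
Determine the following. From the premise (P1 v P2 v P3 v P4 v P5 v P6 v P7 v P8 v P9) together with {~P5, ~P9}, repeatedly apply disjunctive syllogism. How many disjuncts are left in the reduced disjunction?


Original disjuncts (9): P1, P2, P3, P4, P5, P6, P7, P8, P9
Negated (eliminate): ~P5, ~P9
Remaining disjuncts: P1, P2, P3, P4, P6, P7, P8
Count = 9 - 2 = 7

7


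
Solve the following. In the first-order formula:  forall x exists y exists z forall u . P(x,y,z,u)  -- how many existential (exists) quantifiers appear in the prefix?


Quantifier prefix: forall x exists y exists z forall u
Mark each quantifier type:
  U E E U
Universal count = 2, Existential count = 2
Asked for existential (exists) quantifiers: 2

2


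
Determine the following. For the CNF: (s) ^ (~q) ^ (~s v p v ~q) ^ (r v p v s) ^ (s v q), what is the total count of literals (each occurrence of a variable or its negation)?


Counting literals in each clause:
Clause 1: 1 literal(s)
Clause 2: 1 literal(s)
Clause 3: 3 literal(s)
Clause 4: 3 literal(s)
Clause 5: 2 literal(s)
Total = 10

10


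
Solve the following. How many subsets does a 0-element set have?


The power set of a set with n elements has 2^n elements.
|P(S)| = 2^0 = 1

1


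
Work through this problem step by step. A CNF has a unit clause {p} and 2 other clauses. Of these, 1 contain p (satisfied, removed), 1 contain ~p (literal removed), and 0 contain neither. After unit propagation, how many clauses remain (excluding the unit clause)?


Satisfied (removed): 1
Shortened (remain): 1
Unchanged (remain): 0
Remaining = 1 + 0 = 1

1


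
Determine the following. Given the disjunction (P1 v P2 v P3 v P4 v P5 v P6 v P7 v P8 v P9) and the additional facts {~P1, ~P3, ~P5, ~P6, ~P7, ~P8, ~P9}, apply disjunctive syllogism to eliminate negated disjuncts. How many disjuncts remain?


Original disjuncts (9): P1, P2, P3, P4, P5, P6, P7, P8, P9
Negated (eliminate): ~P1, ~P3, ~P5, ~P6, ~P7, ~P8, ~P9
Remaining disjuncts: P2, P4
Count = 9 - 7 = 2

2


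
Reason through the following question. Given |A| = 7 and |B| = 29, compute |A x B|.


The Cartesian product A x B contains all ordered pairs (a, b).
|A x B| = |A| * |B| = 7 * 29 = 203

203


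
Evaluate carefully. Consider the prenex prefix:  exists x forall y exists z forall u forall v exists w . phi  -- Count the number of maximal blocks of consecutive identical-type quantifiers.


Quantifier-type sequence: E A E A A E  (A=forall, E=exists)
Group into maximal same-type runs:
  Ex1 | Ax1 | Ex1 | Ax2 | Ex1
Number of blocks = 5

5


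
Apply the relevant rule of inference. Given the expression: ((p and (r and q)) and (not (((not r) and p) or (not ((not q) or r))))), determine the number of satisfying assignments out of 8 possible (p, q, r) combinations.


Check all 8 assignments:
p=0, q=0, r=0: 0
p=0, q=0, r=1: 0
p=0, q=1, r=0: 0
p=0, q=1, r=1: 0
p=1, q=0, r=0: 0
p=1, q=0, r=1: 0
p=1, q=1, r=0: 0
p=1, q=1, r=1: 1
Count of True = 1

1


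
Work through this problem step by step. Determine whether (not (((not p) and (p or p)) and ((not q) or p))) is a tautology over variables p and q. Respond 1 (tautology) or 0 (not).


Check all 4 assignments:
p=0, q=0: 1
p=0, q=1: 1
p=1, q=0: 1
p=1, q=1: 1
Satisfying count = 4/4.
Tautology iff count = 4: yes.

1


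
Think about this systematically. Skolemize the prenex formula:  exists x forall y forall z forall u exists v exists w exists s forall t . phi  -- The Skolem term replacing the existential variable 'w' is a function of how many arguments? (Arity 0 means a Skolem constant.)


Quantifier prefix: exists x forall y forall z forall u exists v exists w exists s forall t
'w' is existentially quantified at position 6.
Universal variables preceding it: y, z, u
Skolem function arity = 3

3


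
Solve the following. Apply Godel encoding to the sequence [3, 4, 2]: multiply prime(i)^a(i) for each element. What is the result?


Encode each element as an exponent of the corresponding prime:
  2^3 = 8
  3^4 = 81
  5^2 = 25
Product = 8 * 81 * 25 = 16200

16200


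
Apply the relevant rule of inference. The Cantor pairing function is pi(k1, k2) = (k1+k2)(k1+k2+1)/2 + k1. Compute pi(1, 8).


k1 + k2 = 9
(k1+k2)(k1+k2+1)/2 = 9 * 10 / 2 = 45
pi = 45 + 1 = 46

46


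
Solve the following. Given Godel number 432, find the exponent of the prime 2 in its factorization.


Factorize 432 by dividing by 2 repeatedly.
Division steps: 2 divides 432 exactly 4 time(s).
Exponent of 2 = 4

4


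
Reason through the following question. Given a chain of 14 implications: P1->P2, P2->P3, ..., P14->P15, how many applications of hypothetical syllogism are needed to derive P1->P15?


With 14 implications in a chain connecting 15 propositions:
P1->P2, P2->P3, ..., P14->P15
Steps needed = (number of implications) - 1 = 14 - 1 = 13

13


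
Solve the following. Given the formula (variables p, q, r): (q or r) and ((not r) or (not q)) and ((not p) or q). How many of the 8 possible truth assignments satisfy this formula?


Evaluate all 8 assignments for p, q, r:
p=0, q=0, r=0: 0
p=0, q=0, r=1: 1
p=0, q=1, r=0: 1
p=0, q=1, r=1: 0
p=1, q=0, r=0: 0
p=1, q=0, r=1: 0
p=1, q=1, r=0: 1
p=1, q=1, r=1: 0
Satisfying count = 3

3


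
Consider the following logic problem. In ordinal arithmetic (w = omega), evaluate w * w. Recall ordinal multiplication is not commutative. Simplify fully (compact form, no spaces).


Compute w * w.
Ordinal * is associative and left-distributive over +, but NOT commutative; for finite n>1, n*w = w but w*n stays w*n.
w * w = w^2 by definition.
Result = w^2

w^2


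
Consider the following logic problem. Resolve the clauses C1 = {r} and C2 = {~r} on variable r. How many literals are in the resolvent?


Remove r from C1 and ~r from C2.
C1 remainder: {}
C2 remainder: {}
Union (resolvent): {} (empty clause)
Resolvent has 0 literal(s).

0


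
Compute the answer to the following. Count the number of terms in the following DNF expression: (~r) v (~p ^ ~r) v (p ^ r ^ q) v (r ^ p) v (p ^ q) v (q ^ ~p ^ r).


A DNF formula is a disjunction of terms (conjunctions).
Terms are separated by v.
Counting the disjuncts: 6 terms.

6


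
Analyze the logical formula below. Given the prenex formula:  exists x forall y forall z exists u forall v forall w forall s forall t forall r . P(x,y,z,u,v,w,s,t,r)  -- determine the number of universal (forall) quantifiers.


Quantifier prefix: exists x forall y forall z exists u forall v forall w forall s forall t forall r
Mark each quantifier type:
  E U U E U U U U U
Universal count = 7, Existential count = 2
Asked for universal (forall) quantifiers: 7

7


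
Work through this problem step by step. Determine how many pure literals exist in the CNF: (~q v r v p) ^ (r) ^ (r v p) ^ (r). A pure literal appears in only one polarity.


Check each variable for pure literal status:
p: pure positive
q: pure negative
r: pure positive
Pure literal count = 3

3


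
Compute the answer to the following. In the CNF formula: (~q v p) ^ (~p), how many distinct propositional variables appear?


Identify each variable that appears in the formula.
Variables found: p, q
Count = 2

2


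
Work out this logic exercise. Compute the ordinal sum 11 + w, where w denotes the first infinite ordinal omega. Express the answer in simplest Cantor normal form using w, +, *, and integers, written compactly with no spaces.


Compute 11 + w.
Ordinal + is associative but NOT commutative; for finite n>0, n + w = w but w + n stays w+n.
Any finite left addend is absorbed by w on the right: 11 + w = w.
Result = w

w


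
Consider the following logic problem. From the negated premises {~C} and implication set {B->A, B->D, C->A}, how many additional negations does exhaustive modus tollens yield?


Initial negated facts: {~C}
Apply modus tollens to closure:
  (no implication fires)
Final negated: {~C}
New negations: {(none)}
Count = 0

0


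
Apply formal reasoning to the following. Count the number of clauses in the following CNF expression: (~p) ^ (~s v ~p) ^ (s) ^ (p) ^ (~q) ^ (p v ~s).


A CNF formula is a conjunction of clauses.
Clauses are separated by ^.
Counting the conjuncts: 6 clauses.

6


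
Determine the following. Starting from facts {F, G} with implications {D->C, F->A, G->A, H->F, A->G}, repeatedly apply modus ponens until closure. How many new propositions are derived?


Initial facts: {F, G}
Apply modus ponens to closure:
  F and F->A  =>  A
Final known: {A, F, G}
New propositions: {A}
Count = 1

1


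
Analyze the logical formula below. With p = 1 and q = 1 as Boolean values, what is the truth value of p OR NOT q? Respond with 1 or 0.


p = 1, q = 1
Operation: p OR NOT q
Evaluate: 1 OR NOT 1 = 1

1


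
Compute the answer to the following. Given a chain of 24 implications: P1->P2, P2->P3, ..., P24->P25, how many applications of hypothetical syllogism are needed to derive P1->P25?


With 24 implications in a chain connecting 25 propositions:
P1->P2, P2->P3, ..., P24->P25
Steps needed = (number of implications) - 1 = 24 - 1 = 23

23


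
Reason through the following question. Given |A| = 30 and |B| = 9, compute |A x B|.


The Cartesian product A x B contains all ordered pairs (a, b).
|A x B| = |A| * |B| = 30 * 9 = 270

270


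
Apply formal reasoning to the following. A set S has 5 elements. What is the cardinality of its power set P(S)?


The power set of a set with n elements has 2^n elements.
|P(S)| = 2^5 = 32

32


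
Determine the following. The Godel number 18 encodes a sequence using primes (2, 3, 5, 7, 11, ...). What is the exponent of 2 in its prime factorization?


Factorize 18 by dividing by 2 repeatedly.
Division steps: 2 divides 18 exactly 1 time(s).
Exponent of 2 = 1

1


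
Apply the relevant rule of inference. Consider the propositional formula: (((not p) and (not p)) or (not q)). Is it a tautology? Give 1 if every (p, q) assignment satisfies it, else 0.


Check all 4 assignments:
p=0, q=0: 1
p=0, q=1: 1
p=1, q=0: 1
p=1, q=1: 0
Satisfying count = 3/4.
Tautology iff count = 4: no.

0


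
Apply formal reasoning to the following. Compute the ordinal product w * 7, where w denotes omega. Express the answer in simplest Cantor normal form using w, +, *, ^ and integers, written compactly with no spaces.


Compute w * 7.
Ordinal * is associative and left-distributive over +, but NOT commutative; for finite n>1, n*w = w but w*n stays w*n.
w * 7 means 7 copies of w concatenated: w*7.
Result = w*7

w*7


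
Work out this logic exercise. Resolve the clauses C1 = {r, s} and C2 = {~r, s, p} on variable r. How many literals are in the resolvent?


Remove r from C1 and ~r from C2.
C1 remainder: {s}
C2 remainder: {s, p}
Union (resolvent): {p, s}
Resolvent has 2 literal(s).

2


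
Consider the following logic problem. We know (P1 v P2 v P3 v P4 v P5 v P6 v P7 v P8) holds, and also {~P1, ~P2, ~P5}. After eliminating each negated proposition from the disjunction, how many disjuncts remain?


Original disjuncts (8): P1, P2, P3, P4, P5, P6, P7, P8
Negated (eliminate): ~P1, ~P2, ~P5
Remaining disjuncts: P3, P4, P6, P7, P8
Count = 8 - 3 = 5

5


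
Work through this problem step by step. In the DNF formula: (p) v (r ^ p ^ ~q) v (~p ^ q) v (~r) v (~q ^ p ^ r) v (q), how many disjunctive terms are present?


A DNF formula is a disjunction of terms (conjunctions).
Terms are separated by v.
Counting the disjuncts: 6 terms.

6
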